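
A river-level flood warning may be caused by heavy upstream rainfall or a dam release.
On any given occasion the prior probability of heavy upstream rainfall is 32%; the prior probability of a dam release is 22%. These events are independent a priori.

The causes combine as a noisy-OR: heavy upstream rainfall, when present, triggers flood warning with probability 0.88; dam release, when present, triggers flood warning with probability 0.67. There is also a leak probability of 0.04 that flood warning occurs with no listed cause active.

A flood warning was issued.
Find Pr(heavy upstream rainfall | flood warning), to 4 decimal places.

Pr(heavy upstream rainfall | flood warning) ≈ 0.7004

Under noisy-OR, P(flood warning | causes) = 1 − (1−0.04)·∏(1−qᵢ) over the active causes.
P(flood warning) = 0.04×0.68×0.78 + 0.6832×0.68×0.22 + 0.8848×0.32×0.78 + 0.961984×0.32×0.22 = 0.021216 + 0.102207 + 0.220846 + 0.067724 = 0.411993
Of this, 0.288570 comes from 0.220846 + 0.067724 (the heavy upstream rainfall=true cases).
So P(heavy upstream rainfall | flood warning) = 0.288570/0.411993 ≈ 0.7004.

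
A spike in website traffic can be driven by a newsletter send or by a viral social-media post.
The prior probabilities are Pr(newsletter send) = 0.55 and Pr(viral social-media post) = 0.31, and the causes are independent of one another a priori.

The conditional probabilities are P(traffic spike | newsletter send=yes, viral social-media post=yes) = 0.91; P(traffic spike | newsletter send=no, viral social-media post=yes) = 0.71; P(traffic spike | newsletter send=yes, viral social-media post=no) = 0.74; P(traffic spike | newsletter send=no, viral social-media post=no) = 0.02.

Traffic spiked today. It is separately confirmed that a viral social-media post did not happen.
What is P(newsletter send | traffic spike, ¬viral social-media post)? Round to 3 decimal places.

P(newsletter send | traffic spike, ¬viral social-media post) ≈ 0.978

Numerator (weight on configurations with newsletter send): 0.74·0.55 = 0.407000
Denominator P(traffic spike | ¬viral social-media post): 0.02·0.45 + 0.74·0.55 = 0.416000
P(newsletter send | traffic spike, ¬viral social-media post) = 0.407000/0.416000 ≈ 0.978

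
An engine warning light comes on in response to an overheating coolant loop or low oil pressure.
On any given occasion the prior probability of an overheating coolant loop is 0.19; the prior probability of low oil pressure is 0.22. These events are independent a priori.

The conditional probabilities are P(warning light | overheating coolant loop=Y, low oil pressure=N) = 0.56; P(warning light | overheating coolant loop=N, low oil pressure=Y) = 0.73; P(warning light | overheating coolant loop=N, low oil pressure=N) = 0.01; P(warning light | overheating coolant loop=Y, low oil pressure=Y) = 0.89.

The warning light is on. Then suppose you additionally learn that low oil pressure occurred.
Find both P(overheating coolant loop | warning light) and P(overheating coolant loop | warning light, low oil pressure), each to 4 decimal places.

P(warning light) = 0.01*0.81*0.78 + 0.73*0.81*0.22 + 0.56*0.19*0.78 + 0.89*0.19*0.22 = 0.006318 + 0.130086 + 0.082992 + 0.037202 = 0.256598
The overheating coolant loop-present share is 0.082992 + 0.037202 = 0.120194.
So P(overheating coolant loop | warning light) = 0.120194/0.256598 ≈ 0.4684.

Now condition on the additional information:
By total probability over both values of overheating coolant loop:
  P(warning light | low oil pressure) = 0.73*0.81 + 0.89*0.19
        = 0.591300 + 0.169100 = 0.760400
The terms with overheating coolant loop present sum to 0.169100, so
  P(overheating coolant loop | warning light, low oil pressure) = 0.169100 / 0.760400 ≈ 0.2224
This is intercausal reasoning (explaining away): once low oil pressure accounts for the warning light, overheating coolant loop becomes less likely.

P(overheating coolant loop | warning light) ≈ 0.4684; P(overheating coolant loop | warning light, low oil pressure) ≈ 0.2224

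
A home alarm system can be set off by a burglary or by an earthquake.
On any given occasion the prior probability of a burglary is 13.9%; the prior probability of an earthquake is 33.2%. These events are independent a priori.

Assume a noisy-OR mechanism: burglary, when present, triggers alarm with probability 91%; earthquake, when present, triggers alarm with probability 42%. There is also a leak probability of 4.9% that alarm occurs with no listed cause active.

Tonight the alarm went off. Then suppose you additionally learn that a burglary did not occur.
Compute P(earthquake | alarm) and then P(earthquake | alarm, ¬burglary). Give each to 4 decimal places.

P(earthquake | alarm) ≈ 0.6034; P(earthquake | alarm, ¬burglary) ≈ 0.8198

Under noisy-OR, P(alarm | causes) = 1 − (1−0.049)·∏(1−qᵢ) over the active causes.
Weight on earthquake=true, given the evidence: 0.128182 + 0.043857 = 0.172039
Denominator P(alarm): 0.049·0.861·0.668 + 0.44842·0.861·0.332 + 0.91441·0.139·0.668 + 0.950358·0.139·0.332 = 0.285126
Posterior = 0.172039 / 0.285126 ≈ 0.6034

With the extra evidence:
For the numerator, keep only earthquake=true terms: 0.44842×0.332 = 0.148875
The normalizing constant is 0.049×0.668 + 0.44842×0.332 = 0.181607
Posterior = 0.148875 / 0.181607 ≈ 0.8198
Ruling out burglary raises the posterior on earthquake — the flip side of explaining away.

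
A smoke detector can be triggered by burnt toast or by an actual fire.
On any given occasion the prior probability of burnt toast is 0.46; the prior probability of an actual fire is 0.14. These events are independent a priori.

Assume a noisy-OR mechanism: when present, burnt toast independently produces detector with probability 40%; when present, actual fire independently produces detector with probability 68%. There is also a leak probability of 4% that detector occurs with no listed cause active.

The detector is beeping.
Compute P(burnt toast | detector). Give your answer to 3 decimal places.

Under noisy-OR, P(detector | causes) = 1 − (1−0.04)·∏(1−qᵢ) over the active causes.
Weight on burnt toast=true, given the evidence: 0.167734 + 0.052530 = 0.220264
The normalizing constant is 0.04×0.54×0.86 + 0.6928×0.54×0.14 + 0.424×0.46×0.86 + 0.81568×0.46×0.14 = 0.291216
Posterior = 0.220264 / 0.291216 ≈ 0.756

P(burnt toast | detector) ≈ 0.756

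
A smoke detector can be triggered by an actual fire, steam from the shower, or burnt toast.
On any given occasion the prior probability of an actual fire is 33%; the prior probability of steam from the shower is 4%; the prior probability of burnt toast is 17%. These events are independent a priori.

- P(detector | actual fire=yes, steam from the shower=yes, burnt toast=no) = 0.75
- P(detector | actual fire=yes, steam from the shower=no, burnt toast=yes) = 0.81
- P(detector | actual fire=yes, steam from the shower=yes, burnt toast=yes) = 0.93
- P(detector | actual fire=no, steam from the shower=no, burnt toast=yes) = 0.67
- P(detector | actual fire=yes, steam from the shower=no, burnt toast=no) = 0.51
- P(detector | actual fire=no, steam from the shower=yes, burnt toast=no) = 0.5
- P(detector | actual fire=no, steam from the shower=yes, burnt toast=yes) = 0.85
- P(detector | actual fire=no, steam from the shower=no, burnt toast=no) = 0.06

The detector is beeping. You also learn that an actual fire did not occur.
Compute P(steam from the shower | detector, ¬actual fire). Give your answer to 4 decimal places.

P(steam from the shower | detector, ¬actual fire) ≈ 0.1247

P(detector | ¬actual fire) = 0.06×0.96×0.83 + 0.67×0.96×0.17 + 0.5×0.04×0.83 + 0.85×0.04×0.17 = 0.047808 + 0.109344 + 0.016600 + 0.005780 = 0.179532
Restricting to configurations with steam from the shower present: 0.016600 + 0.005780 = 0.022380.
P(steam from the shower | detector, ¬actual fire) = 0.022380 / 0.179532 ≈ 0.1247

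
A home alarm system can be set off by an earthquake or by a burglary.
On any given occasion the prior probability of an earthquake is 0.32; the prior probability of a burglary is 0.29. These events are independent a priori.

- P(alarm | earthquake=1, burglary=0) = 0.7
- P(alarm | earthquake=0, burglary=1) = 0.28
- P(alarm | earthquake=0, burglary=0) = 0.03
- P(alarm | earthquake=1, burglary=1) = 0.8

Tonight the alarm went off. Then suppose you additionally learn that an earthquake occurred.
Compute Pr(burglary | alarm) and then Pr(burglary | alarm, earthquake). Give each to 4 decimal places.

Numerator (weight on configurations with burglary): 0.055216 + 0.074240 = 0.129456
The normalizing constant is 0.03·0.68·0.71 + 0.28·0.68·0.29 + 0.7·0.32·0.71 + 0.8·0.32·0.29 = 0.302980
Posterior = 0.129456 / 0.302980 ≈ 0.4273

With the extra evidence:
Numerator (weight on configurations with burglary): 0.8·0.29 = 0.232000
Normalizer over all consistent configurations: 0.7·0.71 + 0.8·0.29 = 0.729000
P(burglary | alarm, earthquake) = 0.232000/0.729000 ≈ 0.3182
This is intercausal reasoning (explaining away): once earthquake accounts for the alarm, burglary becomes less likely.

Pr(burglary | alarm) ≈ 0.4273; Pr(burglary | alarm, earthquake) ≈ 0.3182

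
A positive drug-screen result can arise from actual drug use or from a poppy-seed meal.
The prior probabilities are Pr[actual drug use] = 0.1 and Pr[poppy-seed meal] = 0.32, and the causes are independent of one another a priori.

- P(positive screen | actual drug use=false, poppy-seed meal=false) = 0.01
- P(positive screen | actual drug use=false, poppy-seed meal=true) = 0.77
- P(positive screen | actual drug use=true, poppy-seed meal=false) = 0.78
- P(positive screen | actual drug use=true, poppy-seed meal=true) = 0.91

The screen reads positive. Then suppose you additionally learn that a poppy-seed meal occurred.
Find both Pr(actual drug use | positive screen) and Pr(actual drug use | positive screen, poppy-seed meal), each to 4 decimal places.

Pr(actual drug use | positive screen) ≈ 0.2650; Pr(actual drug use | positive screen, poppy-seed meal) ≈ 0.1161

Numerator (weight on configurations with actual drug use): 0.053040 + 0.029120 = 0.082160
Normalizer over all consistent configurations: 0.01×0.9×0.68 + 0.77×0.9×0.32 + 0.78×0.1×0.68 + 0.91×0.1×0.32 = 0.310040
P(actual drug use | positive screen) = 0.082160/0.310040 ≈ 0.2650

With the extra evidence:
Sum P(positive screen|·) weighted by the priors over both values of actual drug use:
  P(positive screen | poppy-seed meal) = 0.77·0.9 + 0.91·0.1
        = 0.693000 + 0.091000 = 0.784000
The terms with actual drug use present sum to 0.091000, so
  P(actual drug use | positive screen, poppy-seed meal) = 0.091000 / 0.784000 ≈ 0.1161
— poppy-seed meal explains away the evidence for actual drug use.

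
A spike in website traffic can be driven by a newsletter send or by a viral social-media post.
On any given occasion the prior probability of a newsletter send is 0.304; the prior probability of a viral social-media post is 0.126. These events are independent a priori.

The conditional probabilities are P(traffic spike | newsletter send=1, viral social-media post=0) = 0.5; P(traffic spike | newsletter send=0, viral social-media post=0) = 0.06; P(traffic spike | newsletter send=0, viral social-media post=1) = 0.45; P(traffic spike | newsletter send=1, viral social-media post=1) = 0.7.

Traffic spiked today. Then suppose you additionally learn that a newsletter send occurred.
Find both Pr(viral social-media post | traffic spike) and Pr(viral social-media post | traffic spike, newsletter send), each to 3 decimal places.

Numerator (weight on configurations with viral social-media post): 0.039463 + 0.026813 = 0.066276
Normalizer over all consistent configurations: 0.06·0.696·0.874 + 0.45·0.696·0.126 + 0.5·0.304·0.874 + 0.7·0.304·0.126 = 0.235622
Posterior = 0.066276 / 0.235622 ≈ 0.281

Now condition on the additional information:
P(traffic spike | newsletter send) = 0.5*0.874 + 0.7*0.126 = 0.437000 + 0.088200 = 0.525200
Of this, 0.088200 comes from 0.7*0.126 (the viral social-media post=true cases).
P(viral social-media post | traffic spike, newsletter send) = 0.088200 / 0.525200 ≈ 0.168
The drop from 0.281 to 0.168 is the explaining-away (discounting) effect.

Pr(viral social-media post | traffic spike) ≈ 0.281; Pr(viral social-media post | traffic spike, newsletter send) ≈ 0.168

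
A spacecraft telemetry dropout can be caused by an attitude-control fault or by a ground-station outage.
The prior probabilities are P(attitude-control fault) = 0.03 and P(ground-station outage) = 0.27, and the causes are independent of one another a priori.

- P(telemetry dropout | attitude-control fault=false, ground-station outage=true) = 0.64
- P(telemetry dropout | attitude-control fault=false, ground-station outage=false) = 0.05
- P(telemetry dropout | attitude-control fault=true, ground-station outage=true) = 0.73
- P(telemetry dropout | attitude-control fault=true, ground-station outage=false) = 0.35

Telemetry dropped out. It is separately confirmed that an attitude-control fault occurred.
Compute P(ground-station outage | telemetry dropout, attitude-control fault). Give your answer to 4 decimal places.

P(telemetry dropout | attitude-control fault) = 0.35·0.73 + 0.73·0.27 = 0.255500 + 0.197100 = 0.452600
Of this, 0.197100 comes from 0.73·0.27 (the ground-station outage=true cases).
P(ground-station outage | telemetry dropout, attitude-control fault) = 0.197100 / 0.452600 ≈ 0.4355

P(ground-station outage | telemetry dropout, attitude-control fault) ≈ 0.4355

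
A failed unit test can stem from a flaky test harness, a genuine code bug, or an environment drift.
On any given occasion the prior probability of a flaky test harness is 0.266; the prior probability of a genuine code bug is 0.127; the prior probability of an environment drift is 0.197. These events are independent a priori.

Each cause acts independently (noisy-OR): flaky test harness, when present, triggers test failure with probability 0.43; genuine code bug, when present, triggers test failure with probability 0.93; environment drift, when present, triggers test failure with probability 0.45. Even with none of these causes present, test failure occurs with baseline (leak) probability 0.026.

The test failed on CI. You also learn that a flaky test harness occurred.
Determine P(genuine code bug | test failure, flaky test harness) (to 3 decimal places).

P(genuine code bug | test failure, flaky test harness) ≈ 0.221

Under noisy-OR, P(test failure | causes) = 1 − (1−0.026)·∏(1−qᵢ) over the active causes.
Sum P(test failure|·) weighted by the priors over the 4 (genuine code bug, environment drift) configurations:
  P(test failure | flaky test harness) = 0.44482*0.873*0.803 + 0.694651*0.873*0.197 + 0.961137*0.127*0.803 + 0.978626*0.127*0.197
        = 0.311827 + 0.119467 + 0.098018 + 0.024484 = 0.553796
Configurations with genuine code bug contribute 0.122502, so
  P(genuine code bug | test failure, flaky test harness) = 0.122502 / 0.553796 ≈ 0.221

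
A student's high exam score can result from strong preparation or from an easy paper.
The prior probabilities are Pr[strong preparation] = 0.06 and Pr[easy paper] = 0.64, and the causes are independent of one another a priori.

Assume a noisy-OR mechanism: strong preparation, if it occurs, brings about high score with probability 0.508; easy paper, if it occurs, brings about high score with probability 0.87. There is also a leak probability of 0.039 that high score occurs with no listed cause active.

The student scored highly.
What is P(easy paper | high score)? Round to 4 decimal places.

Under noisy-OR, P(high score | causes) = 1 − (1−0.039)·∏(1−qᵢ) over the active causes.
For the numerator, keep only easy paper=true terms: 0.526442 + 0.036040 = 0.562482
The normalizing constant is 0.039×0.94×0.36 + 0.87507×0.94×0.64 + 0.527188×0.06×0.36 + 0.938534×0.06×0.64 = 0.587067
P(easy paper | high score) = 0.562482/0.587067 ≈ 0.9581

P(easy paper | high score) ≈ 0.9581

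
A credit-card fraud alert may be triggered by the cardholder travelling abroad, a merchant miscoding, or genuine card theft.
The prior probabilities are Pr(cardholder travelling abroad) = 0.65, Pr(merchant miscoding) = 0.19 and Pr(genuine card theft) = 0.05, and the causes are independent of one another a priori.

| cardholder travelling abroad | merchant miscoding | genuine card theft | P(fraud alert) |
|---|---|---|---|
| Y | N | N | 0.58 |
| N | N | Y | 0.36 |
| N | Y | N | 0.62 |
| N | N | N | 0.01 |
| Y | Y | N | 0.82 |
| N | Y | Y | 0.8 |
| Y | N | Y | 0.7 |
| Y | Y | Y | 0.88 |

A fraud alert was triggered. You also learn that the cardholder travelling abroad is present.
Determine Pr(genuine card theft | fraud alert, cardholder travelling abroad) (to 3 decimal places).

P(fraud alert | cardholder travelling abroad) = 0.58*0.81*0.95 + 0.7*0.81*0.05 + 0.82*0.19*0.95 + 0.88*0.19*0.05 = 0.446310 + 0.028350 + 0.148010 + 0.008360 = 0.631030
The genuine card theft-present share is 0.028350 + 0.008360 = 0.036710.
So P(genuine card theft | fraud alert, cardholder travelling abroad) = 0.036710/0.631030 ≈ 0.058.

Pr(genuine card theft | fraud alert, cardholder travelling abroad) ≈ 0.058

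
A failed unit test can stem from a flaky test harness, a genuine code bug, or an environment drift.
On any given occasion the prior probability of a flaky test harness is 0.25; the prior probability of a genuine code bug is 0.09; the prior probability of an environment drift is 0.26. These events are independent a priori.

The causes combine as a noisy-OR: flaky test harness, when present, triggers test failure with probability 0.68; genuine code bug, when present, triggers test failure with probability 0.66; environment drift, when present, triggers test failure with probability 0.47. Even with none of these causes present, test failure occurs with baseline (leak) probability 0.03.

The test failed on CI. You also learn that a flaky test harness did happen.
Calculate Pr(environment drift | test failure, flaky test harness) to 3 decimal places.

Pr(environment drift | test failure, flaky test harness) ≈ 0.295

Under noisy-OR, P(test failure | causes) = 1 − (1−0.03)·∏(1−qᵢ) over the active causes.
P(test failure | flaky test harness) = 0.6896·0.91·0.74 + 0.835488·0.91·0.26 + 0.894464·0.09·0.74 + 0.944066·0.09·0.26 = 0.464377 + 0.197676 + 0.059571 + 0.022091 = 0.743715
The environment drift-present share is 0.197676 + 0.022091 = 0.219767.
P(environment drift | test failure, flaky test harness) = 0.219767 / 0.743715 ≈ 0.295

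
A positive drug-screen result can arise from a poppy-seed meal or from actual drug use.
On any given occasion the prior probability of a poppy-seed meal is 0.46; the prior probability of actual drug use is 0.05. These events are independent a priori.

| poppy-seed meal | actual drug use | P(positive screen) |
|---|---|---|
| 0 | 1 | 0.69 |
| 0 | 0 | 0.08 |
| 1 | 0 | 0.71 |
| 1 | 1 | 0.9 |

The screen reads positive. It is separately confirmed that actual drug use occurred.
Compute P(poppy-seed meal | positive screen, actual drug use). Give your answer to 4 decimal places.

P(positive screen | actual drug use) = 0.69·0.54 + 0.9·0.46 = 0.372600 + 0.414000 = 0.786600
Restricting to configurations with poppy-seed meal present: 0.9·0.46 = 0.414000.
So P(poppy-seed meal | positive screen, actual drug use) = 0.414000/0.786600 ≈ 0.5263.

P(poppy-seed meal | positive screen, actual drug use) ≈ 0.5263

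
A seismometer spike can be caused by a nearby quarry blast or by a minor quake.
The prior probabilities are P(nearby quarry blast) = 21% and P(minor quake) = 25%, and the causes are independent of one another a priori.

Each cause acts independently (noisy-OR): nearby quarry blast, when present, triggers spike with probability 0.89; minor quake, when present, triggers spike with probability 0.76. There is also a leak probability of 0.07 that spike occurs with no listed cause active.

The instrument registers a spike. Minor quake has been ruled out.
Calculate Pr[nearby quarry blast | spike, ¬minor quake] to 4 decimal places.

Pr[nearby quarry blast | spike, ¬minor quake] ≈ 0.7732

Under noisy-OR, P(spike | causes) = 1 − (1−0.07)·∏(1−qᵢ) over the active causes.
Sum P(spike|·) weighted by the priors over both values of nearby quarry blast:
  P(spike | ¬minor quake) = 0.07·0.79 + 0.8977·0.21
        = 0.055300 + 0.188517 = 0.243817
Configurations with nearby quarry blast contribute 0.188517, so
  P(nearby quarry blast | spike, ¬minor quake) = 0.188517 / 0.243817 ≈ 0.7732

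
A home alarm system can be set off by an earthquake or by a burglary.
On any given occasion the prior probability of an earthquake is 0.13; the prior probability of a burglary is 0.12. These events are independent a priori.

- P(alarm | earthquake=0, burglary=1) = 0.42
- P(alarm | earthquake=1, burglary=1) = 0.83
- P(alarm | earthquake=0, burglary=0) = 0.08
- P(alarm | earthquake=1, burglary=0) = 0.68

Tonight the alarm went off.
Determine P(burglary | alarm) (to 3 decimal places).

For the numerator, keep only burglary=true terms: 0.043848 + 0.012948 = 0.056796
Denominator P(alarm): 0.08*0.87*0.88 + 0.42*0.87*0.12 + 0.68*0.13*0.88 + 0.83*0.13*0.12 = 0.195836
Posterior = 0.056796 / 0.195836 ≈ 0.290

P(burglary | alarm) ≈ 0.290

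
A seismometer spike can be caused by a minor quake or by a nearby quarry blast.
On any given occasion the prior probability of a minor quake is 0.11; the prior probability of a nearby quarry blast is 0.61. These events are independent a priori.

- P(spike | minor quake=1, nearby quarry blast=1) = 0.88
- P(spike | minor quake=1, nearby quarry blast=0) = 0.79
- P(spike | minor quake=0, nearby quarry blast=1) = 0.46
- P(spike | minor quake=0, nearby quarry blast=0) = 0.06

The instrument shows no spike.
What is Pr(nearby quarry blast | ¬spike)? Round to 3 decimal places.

P(¬spike) = 0.94×0.89×0.39 + 0.54×0.89×0.61 + 0.21×0.11×0.39 + 0.12×0.11×0.61 = 0.326274 + 0.293166 + 0.009009 + 0.008052 = 0.636501
Restricting to configurations with nearby quarry blast present: 0.293166 + 0.008052 = 0.301218.
P(nearby quarry blast | ¬spike) = 0.301218 / 0.636501 ≈ 0.473

Pr(nearby quarry blast | ¬spike) ≈ 0.473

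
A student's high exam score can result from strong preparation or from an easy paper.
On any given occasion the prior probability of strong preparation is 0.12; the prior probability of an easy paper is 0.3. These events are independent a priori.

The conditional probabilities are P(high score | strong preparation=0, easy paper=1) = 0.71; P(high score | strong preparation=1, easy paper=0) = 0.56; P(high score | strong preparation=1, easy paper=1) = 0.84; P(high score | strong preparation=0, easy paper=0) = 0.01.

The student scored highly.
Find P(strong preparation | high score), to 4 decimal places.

P(strong preparation | high score) ≈ 0.2853

By total probability over the 4 (strong preparation, easy paper) configurations:
  P(high score) = 0.01*0.88*0.7 + 0.71*0.88*0.3 + 0.56*0.12*0.7 + 0.84*0.12*0.3
        = 0.006160 + 0.187440 + 0.047040 + 0.030240 = 0.270880
Keeping only the strong preparation-present terms gives 0.077280, so
  P(strong preparation | high score) = 0.077280 / 0.270880 ≈ 0.2853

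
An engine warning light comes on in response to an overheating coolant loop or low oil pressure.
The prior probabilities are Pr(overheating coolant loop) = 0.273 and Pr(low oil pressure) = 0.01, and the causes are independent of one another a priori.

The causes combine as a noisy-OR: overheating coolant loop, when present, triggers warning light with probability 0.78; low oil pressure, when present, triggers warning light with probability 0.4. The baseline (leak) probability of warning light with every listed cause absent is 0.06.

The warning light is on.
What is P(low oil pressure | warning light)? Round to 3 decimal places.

Under noisy-OR, P(warning light | causes) = 1 − (1−0.06)·∏(1−qᵢ) over the active causes.
Enumerate the 4 (overheating coolant loop, low oil pressure) configurations and weight by the priors:
  P(warning light) = 0.06·0.727·0.99 + 0.436·0.727·0.01 + 0.7932·0.273·0.99 + 0.87592·0.273·0.01
        = 0.043184 + 0.003170 + 0.214378 + 0.002391 = 0.263123
Keeping only the low oil pressure-present terms gives 0.005561, so
  P(low oil pressure | warning light) = 0.005561 / 0.263123 ≈ 0.021

P(low oil pressure | warning light) ≈ 0.021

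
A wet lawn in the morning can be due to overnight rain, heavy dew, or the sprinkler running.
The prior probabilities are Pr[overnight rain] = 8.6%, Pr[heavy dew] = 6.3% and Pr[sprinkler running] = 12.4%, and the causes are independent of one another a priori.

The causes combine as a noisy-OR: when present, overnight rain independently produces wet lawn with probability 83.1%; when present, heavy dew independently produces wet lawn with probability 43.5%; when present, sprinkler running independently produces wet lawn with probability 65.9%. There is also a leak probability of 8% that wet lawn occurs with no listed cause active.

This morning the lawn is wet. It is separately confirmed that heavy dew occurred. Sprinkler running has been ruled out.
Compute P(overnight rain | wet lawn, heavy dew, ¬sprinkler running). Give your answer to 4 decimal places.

P(overnight rain | wet lawn, heavy dew, ¬sprinkler running) ≈ 0.1516

Under noisy-OR, P(wet lawn | causes) = 1 − (1−0.08)·∏(1−qᵢ) over the active causes.
For the numerator, keep only overnight rain=true terms: 0.912154*0.086 = 0.078445
Denominator P(wet lawn | heavy dew, ¬sprinkler running): 0.4802*0.914 + 0.912154*0.086 = 0.517348
Posterior = 0.078445 / 0.517348 ≈ 0.1516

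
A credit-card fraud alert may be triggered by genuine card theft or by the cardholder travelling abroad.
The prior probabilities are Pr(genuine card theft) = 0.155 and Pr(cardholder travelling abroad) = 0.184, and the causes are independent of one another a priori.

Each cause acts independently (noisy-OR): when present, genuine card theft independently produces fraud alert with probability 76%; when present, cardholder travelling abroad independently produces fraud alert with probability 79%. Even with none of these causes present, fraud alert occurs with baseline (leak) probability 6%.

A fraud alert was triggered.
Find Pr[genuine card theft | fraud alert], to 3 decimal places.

Pr[genuine card theft | fraud alert] ≈ 0.430

Under noisy-OR, P(fraud alert | causes) = 1 − (1−0.06)·∏(1−qᵢ) over the active causes.
Weight on genuine card theft=true, given the evidence: 0.097946 + 0.027169 = 0.125115
The normalizing constant is 0.06×0.845×0.816 + 0.8026×0.845×0.184 + 0.7744×0.155×0.816 + 0.952624×0.155×0.184 = 0.291274
Posterior = 0.125115 / 0.291274 ≈ 0.430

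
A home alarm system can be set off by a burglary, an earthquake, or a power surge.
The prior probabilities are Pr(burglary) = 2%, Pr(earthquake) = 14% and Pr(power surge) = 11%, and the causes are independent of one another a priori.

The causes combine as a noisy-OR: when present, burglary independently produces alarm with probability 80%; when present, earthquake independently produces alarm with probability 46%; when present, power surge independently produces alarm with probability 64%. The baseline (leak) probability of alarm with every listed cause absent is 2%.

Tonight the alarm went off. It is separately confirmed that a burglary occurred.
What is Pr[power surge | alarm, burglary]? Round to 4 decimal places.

Pr[power surge | alarm, burglary] ≈ 0.1239

Under noisy-OR, P(alarm | causes) = 1 − (1−0.02)·∏(1−qᵢ) over the active causes.
Numerator (weight on configurations with power surge): 0.087925 + 0.014813 = 0.102738
Denominator P(alarm | burglary): 0.804·0.86·0.89 + 0.92944·0.86·0.11 + 0.89416·0.14·0.89 + 0.961898·0.14·0.11 = 0.829532
Posterior = 0.102738 / 0.829532 ≈ 0.1239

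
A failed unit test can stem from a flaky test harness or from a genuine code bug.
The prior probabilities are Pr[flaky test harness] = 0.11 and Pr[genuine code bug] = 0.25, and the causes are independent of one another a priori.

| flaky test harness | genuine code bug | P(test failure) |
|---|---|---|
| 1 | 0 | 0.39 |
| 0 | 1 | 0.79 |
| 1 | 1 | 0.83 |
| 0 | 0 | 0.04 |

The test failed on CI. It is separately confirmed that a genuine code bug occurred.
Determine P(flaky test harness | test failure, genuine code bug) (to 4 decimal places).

P(flaky test harness | test failure, genuine code bug) ≈ 0.1149

Weight on flaky test harness=true, given the evidence: 0.83×0.11 = 0.091300
Denominator P(test failure | genuine code bug): 0.79×0.89 + 0.83×0.11 = 0.794400
Posterior = 0.091300 / 0.794400 ≈ 0.1149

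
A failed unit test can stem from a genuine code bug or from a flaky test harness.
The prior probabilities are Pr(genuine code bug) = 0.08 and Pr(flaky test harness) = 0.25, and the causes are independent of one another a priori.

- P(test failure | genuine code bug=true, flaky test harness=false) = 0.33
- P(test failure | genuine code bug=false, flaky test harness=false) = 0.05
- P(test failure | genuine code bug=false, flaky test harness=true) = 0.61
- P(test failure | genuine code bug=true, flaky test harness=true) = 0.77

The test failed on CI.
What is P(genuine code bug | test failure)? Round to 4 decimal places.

P(test failure) = 0.05×0.92×0.75 + 0.61×0.92×0.25 + 0.33×0.08×0.75 + 0.77×0.08×0.25 = 0.034500 + 0.140300 + 0.019800 + 0.015400 = 0.210000
Restricting to configurations with genuine code bug present: 0.019800 + 0.015400 = 0.035200.
Hence the posterior is 0.035200/0.210000 ≈ 0.1676.

P(genuine code bug | test failure) ≈ 0.1676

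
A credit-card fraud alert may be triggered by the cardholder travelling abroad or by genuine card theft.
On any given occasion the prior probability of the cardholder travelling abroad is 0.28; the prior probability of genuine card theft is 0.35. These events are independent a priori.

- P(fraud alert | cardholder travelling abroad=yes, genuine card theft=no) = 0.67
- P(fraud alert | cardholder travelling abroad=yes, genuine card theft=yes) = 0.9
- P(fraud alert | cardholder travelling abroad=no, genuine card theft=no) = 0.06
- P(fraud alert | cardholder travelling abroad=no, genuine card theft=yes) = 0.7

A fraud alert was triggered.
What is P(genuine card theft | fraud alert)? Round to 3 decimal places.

P(genuine card theft | fraud alert) ≈ 0.638

By total probability over the 4 (cardholder travelling abroad, genuine card theft) configurations:
  P(fraud alert) = 0.06×0.72×0.65 + 0.7×0.72×0.35 + 0.67×0.28×0.65 + 0.9×0.28×0.35
        = 0.028080 + 0.176400 + 0.121940 + 0.088200 = 0.414620
Keeping only the genuine card theft-present terms gives 0.264600, so
  P(genuine card theft | fraud alert) = 0.264600 / 0.414620 ≈ 0.638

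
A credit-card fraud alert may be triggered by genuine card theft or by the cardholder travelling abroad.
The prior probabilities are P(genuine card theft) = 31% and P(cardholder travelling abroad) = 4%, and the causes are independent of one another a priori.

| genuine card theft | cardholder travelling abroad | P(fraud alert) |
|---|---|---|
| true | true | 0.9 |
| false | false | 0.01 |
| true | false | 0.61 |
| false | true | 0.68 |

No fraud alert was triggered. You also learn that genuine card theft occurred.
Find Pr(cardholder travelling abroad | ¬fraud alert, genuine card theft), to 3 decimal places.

P(¬fraud alert | genuine card theft) = 0.39*0.96 + 0.1*0.04 = 0.374400 + 0.004000 = 0.378400
The cardholder travelling abroad-present share is 0.1*0.04 = 0.004000.
Hence the posterior is 0.004000/0.378400 ≈ 0.011.

Pr(cardholder travelling abroad | ¬fraud alert, genuine card theft) ≈ 0.011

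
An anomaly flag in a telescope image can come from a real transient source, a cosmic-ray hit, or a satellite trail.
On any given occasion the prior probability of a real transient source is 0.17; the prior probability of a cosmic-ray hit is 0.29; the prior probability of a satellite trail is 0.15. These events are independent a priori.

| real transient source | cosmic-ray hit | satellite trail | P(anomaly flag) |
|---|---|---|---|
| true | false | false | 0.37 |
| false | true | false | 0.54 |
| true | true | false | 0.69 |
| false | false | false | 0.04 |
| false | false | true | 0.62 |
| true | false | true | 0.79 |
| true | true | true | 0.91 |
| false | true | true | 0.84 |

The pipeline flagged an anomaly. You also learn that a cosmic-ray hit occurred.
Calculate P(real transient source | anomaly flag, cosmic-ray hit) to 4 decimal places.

Weight on real transient source=true, given the evidence: 0.099705 + 0.023205 = 0.122910
Denominator P(anomaly flag | cosmic-ray hit): 0.54*0.83*0.85 + 0.84*0.83*0.15 + 0.69*0.17*0.85 + 0.91*0.17*0.15 = 0.608460
P(real transient source | anomaly flag, cosmic-ray hit) = 0.122910/0.608460 ≈ 0.2020

P(real transient source | anomaly flag, cosmic-ray hit) ≈ 0.2020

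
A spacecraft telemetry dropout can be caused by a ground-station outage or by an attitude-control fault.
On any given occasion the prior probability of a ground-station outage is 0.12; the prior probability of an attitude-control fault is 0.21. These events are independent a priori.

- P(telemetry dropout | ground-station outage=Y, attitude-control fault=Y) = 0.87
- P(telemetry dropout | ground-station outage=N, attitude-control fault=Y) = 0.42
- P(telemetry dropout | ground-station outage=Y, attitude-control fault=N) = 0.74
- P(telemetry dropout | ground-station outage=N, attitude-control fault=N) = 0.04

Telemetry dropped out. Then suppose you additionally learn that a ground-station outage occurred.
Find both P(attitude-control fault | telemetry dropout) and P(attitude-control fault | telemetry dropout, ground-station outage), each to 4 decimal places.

By total probability over the 4 (ground-station outage, attitude-control fault) configurations:
  P(telemetry dropout) = 0.04·0.88·0.79 + 0.42·0.88·0.21 + 0.74·0.12·0.79 + 0.87·0.12·0.21
        = 0.027808 + 0.077616 + 0.070152 + 0.021924 = 0.197500
Keeping only the attitude-control fault-present terms gives 0.099540, so
  P(attitude-control fault | telemetry dropout) = 0.099540 / 0.197500 ≈ 0.5040

With the extra evidence:
P(telemetry dropout | ground-station outage) = 0.74·0.79 + 0.87·0.21 = 0.584600 + 0.182700 = 0.767300
The attitude-control fault-present share is 0.87·0.21 = 0.182700.
So P(attitude-control fault | telemetry dropout, ground-station outage) = 0.182700/0.767300 ≈ 0.2381.

P(attitude-control fault | telemetry dropout) ≈ 0.5040; P(attitude-control fault | telemetry dropout, ground-station outage) ≈ 0.2381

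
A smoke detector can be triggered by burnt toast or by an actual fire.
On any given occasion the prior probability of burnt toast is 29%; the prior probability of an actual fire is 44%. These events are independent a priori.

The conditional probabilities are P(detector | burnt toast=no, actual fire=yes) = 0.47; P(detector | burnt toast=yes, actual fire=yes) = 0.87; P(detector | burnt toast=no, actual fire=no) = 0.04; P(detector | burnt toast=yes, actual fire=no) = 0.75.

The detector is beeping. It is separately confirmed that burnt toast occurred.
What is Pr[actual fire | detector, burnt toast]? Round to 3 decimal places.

Pr[actual fire | detector, burnt toast] ≈ 0.477

Enumerate both values of actual fire and weight by the priors:
  P(detector | burnt toast) = 0.75×0.56 + 0.87×0.44
        = 0.420000 + 0.382800 = 0.802800
Keeping only the actual fire-present terms gives 0.382800, so
  P(actual fire | detector, burnt toast) = 0.382800 / 0.802800 ≈ 0.477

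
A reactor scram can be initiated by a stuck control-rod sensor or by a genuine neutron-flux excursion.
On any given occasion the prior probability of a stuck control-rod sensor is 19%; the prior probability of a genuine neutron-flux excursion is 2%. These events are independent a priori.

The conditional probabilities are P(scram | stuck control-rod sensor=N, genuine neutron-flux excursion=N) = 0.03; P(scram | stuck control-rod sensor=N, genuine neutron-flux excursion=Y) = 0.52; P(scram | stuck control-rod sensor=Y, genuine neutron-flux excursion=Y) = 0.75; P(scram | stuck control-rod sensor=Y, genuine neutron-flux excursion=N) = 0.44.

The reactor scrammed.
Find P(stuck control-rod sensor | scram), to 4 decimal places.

P(stuck control-rod sensor | scram) ≈ 0.7245

Numerator (weight on configurations with stuck control-rod sensor): 0.081928 + 0.002850 = 0.084778
Normalizer over all consistent configurations: 0.03·0.81·0.98 + 0.52·0.81·0.02 + 0.44·0.19·0.98 + 0.75·0.19·0.02 = 0.117016
P(stuck control-rod sensor | scram) = 0.084778/0.117016 ≈ 0.7245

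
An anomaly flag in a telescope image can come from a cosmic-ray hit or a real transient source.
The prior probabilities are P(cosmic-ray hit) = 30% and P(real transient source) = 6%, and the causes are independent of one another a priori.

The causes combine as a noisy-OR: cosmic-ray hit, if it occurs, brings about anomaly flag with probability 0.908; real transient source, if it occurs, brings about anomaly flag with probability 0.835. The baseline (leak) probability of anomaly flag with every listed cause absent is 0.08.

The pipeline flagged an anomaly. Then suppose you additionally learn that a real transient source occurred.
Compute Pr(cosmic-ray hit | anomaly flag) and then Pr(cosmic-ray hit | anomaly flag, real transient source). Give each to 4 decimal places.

Pr(cosmic-ray hit | anomaly flag) ≈ 0.7576; Pr(cosmic-ray hit | anomaly flag, real transient source) ≈ 0.3325

Under noisy-OR, P(anomaly flag | causes) = 1 − (1−0.08)·∏(1−qᵢ) over the active causes.
For the numerator, keep only cosmic-ray hit=true terms: 0.258132 + 0.017749 = 0.275881
The normalizing constant is 0.08*0.7*0.94 + 0.8482*0.7*0.06 + 0.91536*0.3*0.94 + 0.986034*0.3*0.06 = 0.364145
Posterior = 0.275881 / 0.364145 ≈ 0.7576

With the extra evidence:
By total probability over both values of cosmic-ray hit:
  P(anomaly flag | real transient source) = 0.8482*0.7 + 0.986034*0.3
        = 0.593740 + 0.295810 = 0.889550
Keeping only the cosmic-ray hit-present terms gives 0.295810, so
  P(cosmic-ray hit | anomaly flag, real transient source) = 0.295810 / 0.889550 ≈ 0.3325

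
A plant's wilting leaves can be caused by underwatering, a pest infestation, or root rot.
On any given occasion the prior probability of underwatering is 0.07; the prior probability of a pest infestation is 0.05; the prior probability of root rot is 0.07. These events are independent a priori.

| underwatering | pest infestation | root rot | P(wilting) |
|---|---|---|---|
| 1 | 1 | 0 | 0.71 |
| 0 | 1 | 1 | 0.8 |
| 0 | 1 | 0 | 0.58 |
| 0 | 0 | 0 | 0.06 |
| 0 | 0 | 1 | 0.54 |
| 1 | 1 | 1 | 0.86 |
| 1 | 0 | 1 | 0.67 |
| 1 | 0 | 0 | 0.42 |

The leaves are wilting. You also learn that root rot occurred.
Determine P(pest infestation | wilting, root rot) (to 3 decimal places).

P(pest infestation | wilting, root rot) ≈ 0.072

Sum P(wilting|·) weighted by the priors over the 4 (underwatering, pest infestation) configurations:
  P(wilting | root rot) = 0.54×0.93×0.95 + 0.8×0.93×0.05 + 0.67×0.07×0.95 + 0.86×0.07×0.05
        = 0.477090 + 0.037200 + 0.044555 + 0.003010 = 0.561855
The terms with pest infestation present sum to 0.040210, so
  P(pest infestation | wilting, root rot) = 0.040210 / 0.561855 ≈ 0.072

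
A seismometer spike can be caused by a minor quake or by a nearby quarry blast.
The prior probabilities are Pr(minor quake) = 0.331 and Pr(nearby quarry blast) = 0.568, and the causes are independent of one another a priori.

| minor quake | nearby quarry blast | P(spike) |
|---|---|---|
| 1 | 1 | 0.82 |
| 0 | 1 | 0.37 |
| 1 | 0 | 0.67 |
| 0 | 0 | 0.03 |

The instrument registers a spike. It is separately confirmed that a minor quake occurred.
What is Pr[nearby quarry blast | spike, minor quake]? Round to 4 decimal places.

P(spike | minor quake) = 0.67×0.432 + 0.82×0.568 = 0.289440 + 0.465760 = 0.755200
Of this, 0.465760 comes from 0.82×0.568 (the nearby quarry blast=true cases).
Hence the posterior is 0.465760/0.755200 ≈ 0.6167.

Pr[nearby quarry blast | spike, minor quake] ≈ 0.6167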